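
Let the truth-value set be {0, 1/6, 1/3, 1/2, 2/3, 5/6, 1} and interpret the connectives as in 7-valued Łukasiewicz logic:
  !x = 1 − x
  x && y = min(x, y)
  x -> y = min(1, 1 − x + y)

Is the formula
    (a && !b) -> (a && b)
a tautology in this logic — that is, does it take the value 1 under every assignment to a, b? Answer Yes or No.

Counterexample: take a = 1/6, b = 0.
!b = !0 = 1
a && !b = 1/6 && 1 = 1/6
a && b = 1/6 && 0 = 0
(a && !b) -> (a && b) = 1/6 -> 0 = 5/6
This gives 5/6 ≠ 1.

No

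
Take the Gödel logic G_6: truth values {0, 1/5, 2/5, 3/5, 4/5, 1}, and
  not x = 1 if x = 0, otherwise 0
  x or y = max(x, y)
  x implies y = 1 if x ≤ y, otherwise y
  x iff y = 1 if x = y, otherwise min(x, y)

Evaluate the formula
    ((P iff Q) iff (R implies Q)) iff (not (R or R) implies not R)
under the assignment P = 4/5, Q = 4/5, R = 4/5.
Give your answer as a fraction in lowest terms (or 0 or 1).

1

P iff Q = 4/5 iff 4/5 = 1
R implies Q = 4/5 implies 4/5 = 1
(P iff Q) iff (R implies Q) = 1 iff 1 = 1
R or R = 4/5 or 4/5 = 4/5
not (R or R) = not 4/5 = 0
not R = not 4/5 = 0
not (R or R) implies not R = 0 implies 0 = 1
((P iff Q) iff (R implies Q)) iff (not (R or R) implies not R) = 1 iff 1 = 1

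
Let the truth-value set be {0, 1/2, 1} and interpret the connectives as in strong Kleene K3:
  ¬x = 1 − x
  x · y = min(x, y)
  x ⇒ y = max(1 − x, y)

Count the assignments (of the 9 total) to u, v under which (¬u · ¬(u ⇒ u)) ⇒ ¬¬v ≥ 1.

7

u = 0, v = 0 ↦ 1  ≥
u = 0, v = 1/2 ↦ 1  ≥
u = 0, v = 1 ↦ 1  ≥
u = 1/2, v = 0 ↦ 1/2  <
u = 1/2, v = 1/2 ↦ 1/2  <
u = 1/2, v = 1 ↦ 1  ≥
u = 1, v = 0 ↦ 1  ≥
u = 1, v = 1/2 ↦ 1  ≥
u = 1, v = 1 ↦ 1  ≥
So 7 of the 9 assignments meet the threshold.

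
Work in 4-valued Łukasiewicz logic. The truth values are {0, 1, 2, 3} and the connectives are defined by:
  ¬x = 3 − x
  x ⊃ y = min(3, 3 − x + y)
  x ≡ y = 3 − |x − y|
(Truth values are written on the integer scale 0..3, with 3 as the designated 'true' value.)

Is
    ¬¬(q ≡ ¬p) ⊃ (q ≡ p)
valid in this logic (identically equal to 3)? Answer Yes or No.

No

Counterexample: take p = 0, q = 2.
¬p = ¬0 = 3
q ≡ ¬p = 2 ≡ 3 = 2
¬(q ≡ ¬p) = ¬2 = 1
¬¬(q ≡ ¬p) = ¬1 = 2
q ≡ p = 2 ≡ 0 = 1
¬¬(q ≡ ¬p) ⊃ (q ≡ p) = 2 ⊃ 1 = 2
This gives 2 ≠ 3.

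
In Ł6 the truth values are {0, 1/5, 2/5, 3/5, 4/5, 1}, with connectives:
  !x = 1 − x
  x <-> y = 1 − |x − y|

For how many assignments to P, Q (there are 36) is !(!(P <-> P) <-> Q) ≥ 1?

value 1: 6 assignments (counts)
value 4/5: 6 assignments
value 3/5: 6 assignments
value 2/5: 6 assignments
value 1/5: 6 assignments
value 0: 6 assignments
So 6 of the 36 assignments meet the threshold.

6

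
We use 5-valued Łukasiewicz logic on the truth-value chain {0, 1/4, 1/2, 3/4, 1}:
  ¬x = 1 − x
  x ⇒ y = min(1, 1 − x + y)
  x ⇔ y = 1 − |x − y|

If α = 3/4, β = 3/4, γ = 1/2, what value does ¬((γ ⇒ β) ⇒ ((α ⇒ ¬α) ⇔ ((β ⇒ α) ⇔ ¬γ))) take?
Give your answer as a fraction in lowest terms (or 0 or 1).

0

γ ⇒ β = 1/2 ⇒ 3/4 = 1
¬α = ¬3/4 = 1/4
α ⇒ ¬α = 3/4 ⇒ 1/4 = 1/2
β ⇒ α = 3/4 ⇒ 3/4 = 1
¬γ = ¬1/2 = 1/2
(β ⇒ α) ⇔ ¬γ = 1 ⇔ 1/2 = 1/2
(α ⇒ ¬α) ⇔ ((β ⇒ α) ⇔ ¬γ) = 1/2 ⇔ 1/2 = 1
(γ ⇒ β) ⇒ ((α ⇒ ¬α) ⇔ ((β ⇒ α) ⇔ ¬γ)) = 1 ⇒ 1 = 1
¬((γ ⇒ β) ⇒ ((α ⇒ ¬α) ⇔ ((β ⇒ α) ⇔ ¬γ))) = ¬1 = 0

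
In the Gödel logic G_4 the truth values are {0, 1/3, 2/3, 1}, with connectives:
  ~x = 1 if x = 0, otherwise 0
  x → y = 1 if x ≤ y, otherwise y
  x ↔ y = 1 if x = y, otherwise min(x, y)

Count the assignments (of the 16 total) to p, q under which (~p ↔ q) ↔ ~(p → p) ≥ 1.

10

p = 0, q = 0 ↦ 1  ≥
p = 0, q = 1/3 ↦ 0  <
p = 0, q = 2/3 ↦ 0  <
p = 0, q = 1 ↦ 0  <
p = 1/3, q = 0 ↦ 0  <
p = 1/3, q = 1/3 ↦ 1  ≥
p = 1/3, q = 2/3 ↦ 1  ≥
p = 1/3, q = 1 ↦ 1  ≥
p = 2/3, q = 0 ↦ 0  <
p = 2/3, q = 1/3 ↦ 1  ≥
p = 2/3, q = 2/3 ↦ 1  ≥
p = 2/3, q = 1 ↦ 1  ≥
p = 1, q = 0 ↦ 0  <
p = 1, q = 1/3 ↦ 1  ≥
p = 1, q = 2/3 ↦ 1  ≥
p = 1, q = 1 ↦ 1  ≥
So 10 of the 16 assignments meet the threshold.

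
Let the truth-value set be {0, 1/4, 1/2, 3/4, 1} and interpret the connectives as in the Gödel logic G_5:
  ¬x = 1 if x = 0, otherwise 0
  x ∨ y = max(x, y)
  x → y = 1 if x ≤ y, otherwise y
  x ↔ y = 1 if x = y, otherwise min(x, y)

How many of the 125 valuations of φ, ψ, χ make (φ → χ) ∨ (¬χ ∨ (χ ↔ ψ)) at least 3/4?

105

value 1: 101 assignments (counts)
value 3/4: 4 assignments (counts)
value 1/2: 8 assignments
value 1/4: 12 assignments
So 105 of the 125 assignments meet the threshold.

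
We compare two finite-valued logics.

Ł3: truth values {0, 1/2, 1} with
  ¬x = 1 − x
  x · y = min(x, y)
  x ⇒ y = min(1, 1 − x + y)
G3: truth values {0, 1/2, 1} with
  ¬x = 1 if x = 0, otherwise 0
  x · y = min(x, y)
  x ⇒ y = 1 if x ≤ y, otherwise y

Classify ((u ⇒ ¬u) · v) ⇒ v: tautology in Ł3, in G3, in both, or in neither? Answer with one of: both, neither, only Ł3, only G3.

both

In Ł3: every assignment gives 1 — tautology.
In G3: every assignment gives 1 — tautology.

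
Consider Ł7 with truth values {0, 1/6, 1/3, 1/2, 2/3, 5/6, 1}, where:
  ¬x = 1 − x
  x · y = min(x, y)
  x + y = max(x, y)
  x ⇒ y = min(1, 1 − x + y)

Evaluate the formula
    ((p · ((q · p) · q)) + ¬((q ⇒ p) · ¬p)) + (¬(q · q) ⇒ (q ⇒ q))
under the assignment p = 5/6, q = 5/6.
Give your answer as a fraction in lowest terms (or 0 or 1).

1

q · p = 5/6 · 5/6 = 5/6
(q · p) · q = 5/6 · 5/6 = 5/6
p · ((q · p) · q) = 5/6 · 5/6 = 5/6
q ⇒ p = 5/6 ⇒ 5/6 = 1
¬p = ¬5/6 = 1/6
(q ⇒ p) · ¬p = 1 · 1/6 = 1/6
¬((q ⇒ p) · ¬p) = ¬1/6 = 5/6
(p · ((q · p) · q)) + ¬((q ⇒ p) · ¬p) = 5/6 + 5/6 = 5/6
q · q = 5/6 · 5/6 = 5/6
¬(q · q) = ¬5/6 = 1/6
q ⇒ q = 5/6 ⇒ 5/6 = 1
¬(q · q) ⇒ (q ⇒ q) = 1/6 ⇒ 1 = 1
((p · ((q · p) · q)) + ¬((q ⇒ p) · ¬p)) + (¬(q · q) ⇒ (q ⇒ q)) = 5/6 + 1 = 1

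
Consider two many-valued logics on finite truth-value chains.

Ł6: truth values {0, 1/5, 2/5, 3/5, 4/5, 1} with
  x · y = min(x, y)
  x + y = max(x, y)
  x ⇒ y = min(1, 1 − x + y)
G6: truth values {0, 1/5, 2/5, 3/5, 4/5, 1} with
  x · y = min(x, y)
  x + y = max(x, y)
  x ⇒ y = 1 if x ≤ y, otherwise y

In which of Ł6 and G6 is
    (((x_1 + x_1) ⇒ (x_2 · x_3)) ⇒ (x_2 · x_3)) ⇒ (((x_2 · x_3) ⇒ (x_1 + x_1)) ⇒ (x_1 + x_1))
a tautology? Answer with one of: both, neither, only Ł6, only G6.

only Ł6

In Ł6: every assignment gives 1 — tautology.
In G6: at x_1 = 1/5, x_2 = 0, x_3 = 0 the value is 1/5 — not a tautology.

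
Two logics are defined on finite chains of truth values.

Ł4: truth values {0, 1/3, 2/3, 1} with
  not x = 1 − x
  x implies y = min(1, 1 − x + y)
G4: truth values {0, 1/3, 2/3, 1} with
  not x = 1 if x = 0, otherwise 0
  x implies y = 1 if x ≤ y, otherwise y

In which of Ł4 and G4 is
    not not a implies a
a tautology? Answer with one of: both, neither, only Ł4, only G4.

In Ł4: every assignment gives 1 — tautology.
In G4: at a = 1/3 the value is 1/3 — not a tautology.

only Ł4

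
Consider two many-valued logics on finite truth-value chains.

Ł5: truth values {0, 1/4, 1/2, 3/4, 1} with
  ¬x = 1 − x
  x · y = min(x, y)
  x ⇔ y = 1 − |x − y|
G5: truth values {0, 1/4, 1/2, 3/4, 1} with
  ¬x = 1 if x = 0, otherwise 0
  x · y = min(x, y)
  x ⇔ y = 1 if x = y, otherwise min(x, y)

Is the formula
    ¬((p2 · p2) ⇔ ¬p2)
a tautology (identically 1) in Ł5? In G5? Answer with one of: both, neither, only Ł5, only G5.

In Ł5: at p2 = 1/4 the value is 1/2 — not a tautology.
In G5: every assignment gives 1 — tautology.

only G5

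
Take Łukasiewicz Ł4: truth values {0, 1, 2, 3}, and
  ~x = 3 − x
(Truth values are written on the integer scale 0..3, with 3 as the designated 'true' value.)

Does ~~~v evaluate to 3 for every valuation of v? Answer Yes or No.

Counterexample: take v = 1.
~v = ~1 = 2
~~v = ~2 = 1
~~~v = ~1 = 2
This gives 2 ≠ 3.

No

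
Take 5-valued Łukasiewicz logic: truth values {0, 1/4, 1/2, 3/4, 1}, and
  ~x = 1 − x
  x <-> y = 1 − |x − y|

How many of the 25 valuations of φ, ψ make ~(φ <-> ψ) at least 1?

2

value 1: 2 assignments (counts)
value 3/4: 4 assignments
value 1/2: 6 assignments
value 1/4: 8 assignments
value 0: 5 assignments
So 2 of the 25 assignments meet the threshold.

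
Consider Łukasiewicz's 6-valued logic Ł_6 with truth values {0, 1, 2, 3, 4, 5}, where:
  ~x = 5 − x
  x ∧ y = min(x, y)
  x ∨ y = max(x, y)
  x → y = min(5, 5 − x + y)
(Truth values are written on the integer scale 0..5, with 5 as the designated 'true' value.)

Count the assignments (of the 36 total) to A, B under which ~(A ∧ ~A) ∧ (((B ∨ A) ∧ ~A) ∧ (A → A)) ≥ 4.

value 5: 1 assignment (counts)
value 4: 3 assignments (counts)
value 3: 5 assignments
value 2: 11 assignments
value 1: 9 assignments
value 0: 7 assignments
So 4 of the 36 assignments meet the threshold.

4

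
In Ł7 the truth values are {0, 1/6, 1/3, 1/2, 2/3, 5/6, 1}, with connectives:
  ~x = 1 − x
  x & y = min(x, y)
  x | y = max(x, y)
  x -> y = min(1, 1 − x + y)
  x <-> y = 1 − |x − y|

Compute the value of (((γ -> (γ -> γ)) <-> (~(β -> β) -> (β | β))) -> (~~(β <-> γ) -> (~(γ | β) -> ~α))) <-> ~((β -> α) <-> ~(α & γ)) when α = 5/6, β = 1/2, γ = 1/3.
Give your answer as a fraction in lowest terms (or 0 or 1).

γ -> γ = 1/3 -> 1/3 = 1
γ -> (γ -> γ) = 1/3 -> 1 = 1
β -> β = 1/2 -> 1/2 = 1
~(β -> β) = ~1 = 0
β | β = 1/2 | 1/2 = 1/2
~(β -> β) -> (β | β) = 0 -> 1/2 = 1
(γ -> (γ -> γ)) <-> (~(β -> β) -> (β | β)) = 1 <-> 1 = 1
β <-> γ = 1/2 <-> 1/3 = 5/6
~(β <-> γ) = ~5/6 = 1/6
~~(β <-> γ) = ~1/6 = 5/6
γ | β = 1/3 | 1/2 = 1/2
~(γ | β) = ~1/2 = 1/2
~α = ~5/6 = 1/6
~(γ | β) -> ~α = 1/2 -> 1/6 = 2/3
~~(β <-> γ) -> (~(γ | β) -> ~α) = 5/6 -> 2/3 = 5/6
((γ -> (γ -> γ)) <-> (~(β -> β) -> (β | β))) -> (~~(β <-> γ) -> (~(γ | β) -> ~α)) = 1 -> 5/6 = 5/6
β -> α = 1/2 -> 5/6 = 1
α & γ = 5/6 & 1/3 = 1/3
~(α & γ) = ~1/3 = 2/3
(β -> α) <-> ~(α & γ) = 1 <-> 2/3 = 2/3
~((β -> α) <-> ~(α & γ)) = ~2/3 = 1/3
(((γ -> (γ -> γ)) <-> (~(β -> β) -> (β | β))) -> (~~(β <-> γ) -> (~(γ | β) -> ~α))) <-> ~((β -> α) <-> ~(α & γ)) = 5/6 <-> 1/3 = 1/2

1/2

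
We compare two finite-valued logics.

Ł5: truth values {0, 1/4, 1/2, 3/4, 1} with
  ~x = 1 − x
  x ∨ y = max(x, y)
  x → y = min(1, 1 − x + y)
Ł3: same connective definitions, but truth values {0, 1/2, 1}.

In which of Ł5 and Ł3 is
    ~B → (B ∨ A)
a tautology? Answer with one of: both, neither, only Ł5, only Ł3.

In Ł5: at A = 0, B = 0 the value is 0 — not a tautology.
In Ł3: at A = 0, B = 0 the value is 0 — not a tautology.

neither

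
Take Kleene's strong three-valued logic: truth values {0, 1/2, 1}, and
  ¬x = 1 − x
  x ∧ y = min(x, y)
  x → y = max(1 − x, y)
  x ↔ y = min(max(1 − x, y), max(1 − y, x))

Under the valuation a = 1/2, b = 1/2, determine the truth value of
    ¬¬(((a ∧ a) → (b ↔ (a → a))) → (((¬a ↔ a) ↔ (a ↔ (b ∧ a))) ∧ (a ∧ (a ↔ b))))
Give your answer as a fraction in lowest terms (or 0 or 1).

1/2

a ∧ a = 1/2 ∧ 1/2 = 1/2
a → a = 1/2 → 1/2 = 1/2
b ↔ (a → a) = 1/2 ↔ 1/2 = 1/2
(a ∧ a) → (b ↔ (a → a)) = 1/2 → 1/2 = 1/2
¬a = ¬1/2 = 1/2
¬a ↔ a = 1/2 ↔ 1/2 = 1/2
b ∧ a = 1/2 ∧ 1/2 = 1/2
a ↔ (b ∧ a) = 1/2 ↔ 1/2 = 1/2
(¬a ↔ a) ↔ (a ↔ (b ∧ a)) = 1/2 ↔ 1/2 = 1/2
a ↔ b = 1/2 ↔ 1/2 = 1/2
a ∧ (a ↔ b) = 1/2 ∧ 1/2 = 1/2
((¬a ↔ a) ↔ (a ↔ (b ∧ a))) ∧ (a ∧ (a ↔ b)) = 1/2 ∧ 1/2 = 1/2
((a ∧ a) → (b ↔ (a → a))) → (((¬a ↔ a) ↔ (a ↔ (b ∧ a))) ∧ (a ∧ (a ↔ b))) = 1/2 → 1/2 = 1/2
¬(((a ∧ a) → (b ↔ (a → a))) → (((¬a ↔ a) ↔ (a ↔ (b ∧ a))) ∧ (a ∧ (a ↔ b)))) = ¬1/2 = 1/2
¬¬(((a ∧ a) → (b ↔ (a → a))) → (((¬a ↔ a) ↔ (a ↔ (b ∧ a))) ∧ (a ∧ (a ↔ b)))) = ¬1/2 = 1/2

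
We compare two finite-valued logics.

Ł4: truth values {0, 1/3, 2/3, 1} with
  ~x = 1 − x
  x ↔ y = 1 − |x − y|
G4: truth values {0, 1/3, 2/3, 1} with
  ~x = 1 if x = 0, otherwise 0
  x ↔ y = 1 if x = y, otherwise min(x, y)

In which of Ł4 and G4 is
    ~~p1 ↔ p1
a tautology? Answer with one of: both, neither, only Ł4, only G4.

only Ł4

In Ł4: every assignment gives 1 — tautology.
In G4: at p1 = 1/3 the value is 1/3 — not a tautology.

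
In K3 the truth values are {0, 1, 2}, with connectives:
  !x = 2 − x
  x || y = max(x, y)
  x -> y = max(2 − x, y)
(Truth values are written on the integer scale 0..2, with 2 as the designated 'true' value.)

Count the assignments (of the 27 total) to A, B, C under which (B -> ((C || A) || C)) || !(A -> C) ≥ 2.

value 2: 19 assignments (counts)
value 1: 7 assignments
value 0: 1 assignment
So 19 of the 27 assignments meet the threshold.

19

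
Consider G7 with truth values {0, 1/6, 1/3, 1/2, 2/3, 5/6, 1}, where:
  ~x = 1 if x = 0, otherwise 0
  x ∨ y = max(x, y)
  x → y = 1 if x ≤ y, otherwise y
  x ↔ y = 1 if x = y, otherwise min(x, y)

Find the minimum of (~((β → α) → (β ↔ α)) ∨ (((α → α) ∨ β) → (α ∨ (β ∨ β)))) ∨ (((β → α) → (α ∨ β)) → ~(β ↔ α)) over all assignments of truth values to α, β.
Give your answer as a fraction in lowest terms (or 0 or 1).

1/6

Take α = 1/6, β = 1/6:
β → α = 1/6 → 1/6 = 1
β ↔ α = 1/6 ↔ 1/6 = 1
(β → α) → (β ↔ α) = 1 → 1 = 1
~((β → α) → (β ↔ α)) = ~1 = 0
α → α = 1/6 → 1/6 = 1
(α → α) ∨ β = 1 ∨ 1/6 = 1
β ∨ β = 1/6 ∨ 1/6 = 1/6
α ∨ (β ∨ β) = 1/6 ∨ 1/6 = 1/6
((α → α) ∨ β) → (α ∨ (β ∨ β)) = 1 → 1/6 = 1/6
~((β → α) → (β ↔ α)) ∨ (((α → α) ∨ β) → (α ∨ (β ∨ β))) = 0 ∨ 1/6 = 1/6
β → α = 1/6 → 1/6 = 1
α ∨ β = 1/6 ∨ 1/6 = 1/6
(β → α) → (α ∨ β) = 1 → 1/6 = 1/6
β ↔ α = 1/6 ↔ 1/6 = 1
~(β ↔ α) = ~1 = 0
((β → α) → (α ∨ β)) → ~(β ↔ α) = 1/6 → 0 = 0
(~((β → α) → (β ↔ α)) ∨ (((α → α) ∨ β) → (α ∨ (β ∨ β)))) ∨ (((β → α) → (α ∨ β)) → ~(β ↔ α)) = 1/6 ∨ 0 = 1/6
No assignment yields a value below 1/6, so this is the minimum.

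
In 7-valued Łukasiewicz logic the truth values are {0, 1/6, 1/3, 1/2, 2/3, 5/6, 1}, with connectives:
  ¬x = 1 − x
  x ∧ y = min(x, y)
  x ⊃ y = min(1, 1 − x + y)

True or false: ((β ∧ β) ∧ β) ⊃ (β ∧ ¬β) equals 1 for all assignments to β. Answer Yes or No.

Counterexample: take β = 2/3.
β ∧ β = 2/3 ∧ 2/3 = 2/3
(β ∧ β) ∧ β = 2/3 ∧ 2/3 = 2/3
¬β = ¬2/3 = 1/3
β ∧ ¬β = 2/3 ∧ 1/3 = 1/3
((β ∧ β) ∧ β) ⊃ (β ∧ ¬β) = 2/3 ⊃ 1/3 = 2/3
This gives 2/3 ≠ 1.

No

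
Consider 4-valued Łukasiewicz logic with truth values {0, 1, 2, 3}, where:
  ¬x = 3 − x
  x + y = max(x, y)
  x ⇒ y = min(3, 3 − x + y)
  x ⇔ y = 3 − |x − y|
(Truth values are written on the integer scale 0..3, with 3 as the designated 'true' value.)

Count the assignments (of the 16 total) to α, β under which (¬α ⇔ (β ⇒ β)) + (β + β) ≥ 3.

7

α = 0, β = 0 ↦ 3  ≥
α = 0, β = 1 ↦ 3  ≥
α = 0, β = 2 ↦ 3  ≥
α = 0, β = 3 ↦ 3  ≥
α = 1, β = 0 ↦ 2  <
α = 1, β = 1 ↦ 2  <
α = 1, β = 2 ↦ 2  <
α = 1, β = 3 ↦ 3  ≥
α = 2, β = 0 ↦ 1  <
α = 2, β = 1 ↦ 1  <
α = 2, β = 2 ↦ 2  <
α = 2, β = 3 ↦ 3  ≥
α = 3, β = 0 ↦ 0  <
α = 3, β = 1 ↦ 1  <
α = 3, β = 2 ↦ 2  <
α = 3, β = 3 ↦ 3  ≥
So 7 of the 16 assignments meet the threshold.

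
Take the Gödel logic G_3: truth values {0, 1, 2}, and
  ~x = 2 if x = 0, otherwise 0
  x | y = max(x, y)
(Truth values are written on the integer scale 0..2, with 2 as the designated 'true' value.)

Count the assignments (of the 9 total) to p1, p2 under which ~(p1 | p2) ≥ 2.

1

p1 = 0, p2 = 0 ↦ 2  ≥
p1 = 0, p2 = 1 ↦ 0  <
p1 = 0, p2 = 2 ↦ 0  <
p1 = 1, p2 = 0 ↦ 0  <
p1 = 1, p2 = 1 ↦ 0  <
p1 = 1, p2 = 2 ↦ 0  <
p1 = 2, p2 = 0 ↦ 0  <
p1 = 2, p2 = 1 ↦ 0  <
p1 = 2, p2 = 2 ↦ 0  <
So 1 of the 9 assignments meets the threshold.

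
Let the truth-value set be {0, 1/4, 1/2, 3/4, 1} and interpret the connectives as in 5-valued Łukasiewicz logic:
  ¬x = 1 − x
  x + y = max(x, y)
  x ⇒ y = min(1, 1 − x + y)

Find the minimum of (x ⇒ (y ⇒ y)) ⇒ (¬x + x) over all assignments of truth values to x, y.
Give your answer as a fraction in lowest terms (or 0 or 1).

Take x = 1/2, y = 0:
y ⇒ y = 0 ⇒ 0 = 1
x ⇒ (y ⇒ y) = 1/2 ⇒ 1 = 1
¬x = ¬1/2 = 1/2
¬x + x = 1/2 + 1/2 = 1/2
(x ⇒ (y ⇒ y)) ⇒ (¬x + x) = 1 ⇒ 1/2 = 1/2
No assignment yields a value below 1/2, so this is the minimum.

1/2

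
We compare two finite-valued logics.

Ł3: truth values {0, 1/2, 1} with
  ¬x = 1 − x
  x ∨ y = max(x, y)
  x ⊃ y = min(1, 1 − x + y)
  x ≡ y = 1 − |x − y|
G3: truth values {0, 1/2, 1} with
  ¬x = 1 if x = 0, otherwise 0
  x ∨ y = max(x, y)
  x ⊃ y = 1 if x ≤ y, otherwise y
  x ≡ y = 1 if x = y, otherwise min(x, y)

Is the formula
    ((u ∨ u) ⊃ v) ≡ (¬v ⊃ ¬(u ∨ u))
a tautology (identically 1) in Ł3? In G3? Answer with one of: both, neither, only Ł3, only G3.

In Ł3: every assignment gives 1 — tautology.
In G3: at u = 1, v = 1/2 the value is 1/2 — not a tautology.

only Ł3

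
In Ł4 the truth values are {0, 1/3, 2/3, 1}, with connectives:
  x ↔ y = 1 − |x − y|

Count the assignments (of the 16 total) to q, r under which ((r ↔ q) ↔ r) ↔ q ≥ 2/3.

13

q = 0, r = 0 ↦ 1  ≥
q = 0, r = 1/3 ↦ 1/3  <
q = 0, r = 2/3 ↦ 1/3  <
q = 0, r = 1 ↦ 1  ≥
q = 1/3, r = 0 ↦ 1  ≥
q = 1/3, r = 1/3 ↦ 1  ≥
q = 1/3, r = 2/3 ↦ 1/3  <
q = 1/3, r = 1 ↦ 1  ≥
q = 2/3, r = 0 ↦ 1  ≥
q = 2/3, r = 1/3 ↦ 1  ≥
q = 2/3, r = 2/3 ↦ 1  ≥
q = 2/3, r = 1 ↦ 1  ≥
q = 1, r = 0 ↦ 1  ≥
q = 1, r = 1/3 ↦ 1  ≥
q = 1, r = 2/3 ↦ 1  ≥
q = 1, r = 1 ↦ 1  ≥
So 13 of the 16 assignments meet the threshold.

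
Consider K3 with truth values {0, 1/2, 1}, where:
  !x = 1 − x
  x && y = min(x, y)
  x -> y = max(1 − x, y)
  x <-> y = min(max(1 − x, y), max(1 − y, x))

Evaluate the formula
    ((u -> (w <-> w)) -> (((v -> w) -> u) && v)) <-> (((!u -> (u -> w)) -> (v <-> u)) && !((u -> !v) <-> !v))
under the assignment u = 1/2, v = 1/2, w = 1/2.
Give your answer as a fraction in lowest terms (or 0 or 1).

w <-> w = 1/2 <-> 1/2 = 1/2
u -> (w <-> w) = 1/2 -> 1/2 = 1/2
v -> w = 1/2 -> 1/2 = 1/2
(v -> w) -> u = 1/2 -> 1/2 = 1/2
((v -> w) -> u) && v = 1/2 && 1/2 = 1/2
(u -> (w <-> w)) -> (((v -> w) -> u) && v) = 1/2 -> 1/2 = 1/2
!u = !1/2 = 1/2
u -> w = 1/2 -> 1/2 = 1/2
!u -> (u -> w) = 1/2 -> 1/2 = 1/2
v <-> u = 1/2 <-> 1/2 = 1/2
(!u -> (u -> w)) -> (v <-> u) = 1/2 -> 1/2 = 1/2
!v = !1/2 = 1/2
u -> !v = 1/2 -> 1/2 = 1/2
!v = !1/2 = 1/2
(u -> !v) <-> !v = 1/2 <-> 1/2 = 1/2
!((u -> !v) <-> !v) = !1/2 = 1/2
((!u -> (u -> w)) -> (v <-> u)) && !((u -> !v) <-> !v) = 1/2 && 1/2 = 1/2
((u -> (w <-> w)) -> (((v -> w) -> u) && v)) <-> (((!u -> (u -> w)) -> (v <-> u)) && !((u -> !v) <-> !v)) = 1/2 <-> 1/2 = 1/2

1/2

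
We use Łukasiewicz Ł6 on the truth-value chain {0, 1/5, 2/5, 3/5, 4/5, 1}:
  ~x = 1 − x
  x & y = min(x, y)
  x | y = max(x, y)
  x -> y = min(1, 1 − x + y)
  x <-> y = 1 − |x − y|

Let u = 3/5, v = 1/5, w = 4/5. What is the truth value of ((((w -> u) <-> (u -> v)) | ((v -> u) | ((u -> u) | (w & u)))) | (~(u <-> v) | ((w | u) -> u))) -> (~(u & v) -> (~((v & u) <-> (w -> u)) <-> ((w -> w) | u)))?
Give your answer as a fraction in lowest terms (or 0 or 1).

w -> u = 4/5 -> 3/5 = 4/5
u -> v = 3/5 -> 1/5 = 3/5
(w -> u) <-> (u -> v) = 4/5 <-> 3/5 = 4/5
v -> u = 1/5 -> 3/5 = 1
u -> u = 3/5 -> 3/5 = 1
w & u = 4/5 & 3/5 = 3/5
(u -> u) | (w & u) = 1 | 3/5 = 1
(v -> u) | ((u -> u) | (w & u)) = 1 | 1 = 1
((w -> u) <-> (u -> v)) | ((v -> u) | ((u -> u) | (w & u))) = 4/5 | 1 = 1
u <-> v = 3/5 <-> 1/5 = 3/5
~(u <-> v) = ~3/5 = 2/5
w | u = 4/5 | 3/5 = 4/5
(w | u) -> u = 4/5 -> 3/5 = 4/5
~(u <-> v) | ((w | u) -> u) = 2/5 | 4/5 = 4/5
(((w -> u) <-> (u -> v)) | ((v -> u) | ((u -> u) | (w & u)))) | (~(u <-> v) | ((w | u) -> u)) = 1 | 4/5 = 1
u & v = 3/5 & 1/5 = 1/5
~(u & v) = ~1/5 = 4/5
v & u = 1/5 & 3/5 = 1/5
w -> u = 4/5 -> 3/5 = 4/5
(v & u) <-> (w -> u) = 1/5 <-> 4/5 = 2/5
~((v & u) <-> (w -> u)) = ~2/5 = 3/5
w -> w = 4/5 -> 4/5 = 1
(w -> w) | u = 1 | 3/5 = 1
~((v & u) <-> (w -> u)) <-> ((w -> w) | u) = 3/5 <-> 1 = 3/5
~(u & v) -> (~((v & u) <-> (w -> u)) <-> ((w -> w) | u)) = 4/5 -> 3/5 = 4/5
((((w -> u) <-> (u -> v)) | ((v -> u) | ((u -> u) | (w & u)))) | (~(u <-> v) | ((w | u) -> u))) -> (~(u & v) -> (~((v & u) <-> (w -> u)) <-> ((w -> w) | u))) = 1 -> 4/5 = 4/5

4/5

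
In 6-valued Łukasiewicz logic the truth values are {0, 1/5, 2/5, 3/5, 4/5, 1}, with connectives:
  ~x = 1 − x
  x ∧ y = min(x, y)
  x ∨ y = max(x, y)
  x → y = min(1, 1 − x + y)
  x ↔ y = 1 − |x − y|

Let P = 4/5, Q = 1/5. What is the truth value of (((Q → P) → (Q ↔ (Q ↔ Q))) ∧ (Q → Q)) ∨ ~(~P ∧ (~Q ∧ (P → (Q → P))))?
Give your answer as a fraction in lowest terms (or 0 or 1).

Q → P = 1/5 → 4/5 = 1
Q ↔ Q = 1/5 ↔ 1/5 = 1
Q ↔ (Q ↔ Q) = 1/5 ↔ 1 = 1/5
(Q → P) → (Q ↔ (Q ↔ Q)) = 1 → 1/5 = 1/5
Q → Q = 1/5 → 1/5 = 1
((Q → P) → (Q ↔ (Q ↔ Q))) ∧ (Q → Q) = 1/5 ∧ 1 = 1/5
~P = ~4/5 = 1/5
~Q = ~1/5 = 4/5
Q → P = 1/5 → 4/5 = 1
P → (Q → P) = 4/5 → 1 = 1
~Q ∧ (P → (Q → P)) = 4/5 ∧ 1 = 4/5
~P ∧ (~Q ∧ (P → (Q → P))) = 1/5 ∧ 4/5 = 1/5
~(~P ∧ (~Q ∧ (P → (Q → P)))) = ~1/5 = 4/5
(((Q → P) → (Q ↔ (Q ↔ Q))) ∧ (Q → Q)) ∨ ~(~P ∧ (~Q ∧ (P → (Q → P)))) = 1/5 ∨ 4/5 = 4/5

4/5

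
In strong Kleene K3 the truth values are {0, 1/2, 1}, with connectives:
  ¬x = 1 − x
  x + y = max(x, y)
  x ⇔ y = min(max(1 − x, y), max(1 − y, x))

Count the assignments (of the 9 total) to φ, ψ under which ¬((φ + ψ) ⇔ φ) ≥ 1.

φ = 0, ψ = 0 ↦ 0  <
φ = 0, ψ = 1/2 ↦ 1/2  <
φ = 0, ψ = 1 ↦ 1  ≥
φ = 1/2, ψ = 0 ↦ 1/2  <
φ = 1/2, ψ = 1/2 ↦ 1/2  <
φ = 1/2, ψ = 1 ↦ 1/2  <
φ = 1, ψ = 0 ↦ 0  <
φ = 1, ψ = 1/2 ↦ 0  <
φ = 1, ψ = 1 ↦ 0  <
So 1 of the 9 assignments meets the threshold.

1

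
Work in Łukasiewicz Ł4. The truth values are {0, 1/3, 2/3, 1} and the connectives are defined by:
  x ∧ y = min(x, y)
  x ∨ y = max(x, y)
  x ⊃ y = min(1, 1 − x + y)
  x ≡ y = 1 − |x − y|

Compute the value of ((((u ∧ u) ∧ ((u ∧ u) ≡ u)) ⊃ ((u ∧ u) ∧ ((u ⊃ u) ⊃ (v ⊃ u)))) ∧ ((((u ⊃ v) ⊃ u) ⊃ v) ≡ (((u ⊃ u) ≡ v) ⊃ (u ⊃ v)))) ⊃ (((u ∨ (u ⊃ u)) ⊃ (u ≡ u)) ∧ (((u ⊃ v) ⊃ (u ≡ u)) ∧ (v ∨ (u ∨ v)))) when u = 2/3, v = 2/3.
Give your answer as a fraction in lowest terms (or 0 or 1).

u ∧ u = 2/3 ∧ 2/3 = 2/3
u ∧ u = 2/3 ∧ 2/3 = 2/3
(u ∧ u) ≡ u = 2/3 ≡ 2/3 = 1
(u ∧ u) ∧ ((u ∧ u) ≡ u) = 2/3 ∧ 1 = 2/3
u ∧ u = 2/3 ∧ 2/3 = 2/3
u ⊃ u = 2/3 ⊃ 2/3 = 1
v ⊃ u = 2/3 ⊃ 2/3 = 1
(u ⊃ u) ⊃ (v ⊃ u) = 1 ⊃ 1 = 1
(u ∧ u) ∧ ((u ⊃ u) ⊃ (v ⊃ u)) = 2/3 ∧ 1 = 2/3
((u ∧ u) ∧ ((u ∧ u) ≡ u)) ⊃ ((u ∧ u) ∧ ((u ⊃ u) ⊃ (v ⊃ u))) = 2/3 ⊃ 2/3 = 1
u ⊃ v = 2/3 ⊃ 2/3 = 1
(u ⊃ v) ⊃ u = 1 ⊃ 2/3 = 2/3
((u ⊃ v) ⊃ u) ⊃ v = 2/3 ⊃ 2/3 = 1
u ⊃ u = 2/3 ⊃ 2/3 = 1
(u ⊃ u) ≡ v = 1 ≡ 2/3 = 2/3
u ⊃ v = 2/3 ⊃ 2/3 = 1
((u ⊃ u) ≡ v) ⊃ (u ⊃ v) = 2/3 ⊃ 1 = 1
(((u ⊃ v) ⊃ u) ⊃ v) ≡ (((u ⊃ u) ≡ v) ⊃ (u ⊃ v)) = 1 ≡ 1 = 1
(((u ∧ u) ∧ ((u ∧ u) ≡ u)) ⊃ ((u ∧ u) ∧ ((u ⊃ u) ⊃ (v ⊃ u)))) ∧ ((((u ⊃ v) ⊃ u) ⊃ v) ≡ (((u ⊃ u) ≡ v) ⊃ (u ⊃ v))) = 1 ∧ 1 = 1
u ⊃ u = 2/3 ⊃ 2/3 = 1
u ∨ (u ⊃ u) = 2/3 ∨ 1 = 1
u ≡ u = 2/3 ≡ 2/3 = 1
(u ∨ (u ⊃ u)) ⊃ (u ≡ u) = 1 ⊃ 1 = 1
u ⊃ v = 2/3 ⊃ 2/3 = 1
u ≡ u = 2/3 ≡ 2/3 = 1
(u ⊃ v) ⊃ (u ≡ u) = 1 ⊃ 1 = 1
u ∨ v = 2/3 ∨ 2/3 = 2/3
v ∨ (u ∨ v) = 2/3 ∨ 2/3 = 2/3
((u ⊃ v) ⊃ (u ≡ u)) ∧ (v ∨ (u ∨ v)) = 1 ∧ 2/3 = 2/3
((u ∨ (u ⊃ u)) ⊃ (u ≡ u)) ∧ (((u ⊃ v) ⊃ (u ≡ u)) ∧ (v ∨ (u ∨ v))) = 1 ∧ 2/3 = 2/3
((((u ∧ u) ∧ ((u ∧ u) ≡ u)) ⊃ ((u ∧ u) ∧ ((u ⊃ u) ⊃ (v ⊃ u)))) ∧ ((((u ⊃ v) ⊃ u) ⊃ v) ≡ (((u ⊃ u) ≡ v) ⊃ (u ⊃ v)))) ⊃ (((u ∨ (u ⊃ u)) ⊃ (u ≡ u)) ∧ (((u ⊃ v) ⊃ (u ≡ u)) ∧ (v ∨ (u ∨ v)))) = 1 ⊃ 2/3 = 2/3

2/3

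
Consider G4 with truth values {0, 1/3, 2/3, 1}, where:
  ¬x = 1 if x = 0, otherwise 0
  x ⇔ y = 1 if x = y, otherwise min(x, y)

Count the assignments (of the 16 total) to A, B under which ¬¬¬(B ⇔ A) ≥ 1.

A = 0, B = 0 ↦ 0  <
A = 0, B = 1/3 ↦ 1  ≥
A = 0, B = 2/3 ↦ 1  ≥
A = 0, B = 1 ↦ 1  ≥
A = 1/3, B = 0 ↦ 1  ≥
A = 1/3, B = 1/3 ↦ 0  <
A = 1/3, B = 2/3 ↦ 0  <
A = 1/3, B = 1 ↦ 0  <
A = 2/3, B = 0 ↦ 1  ≥
A = 2/3, B = 1/3 ↦ 0  <
A = 2/3, B = 2/3 ↦ 0  <
A = 2/3, B = 1 ↦ 0  <
A = 1, B = 0 ↦ 1  ≥
A = 1, B = 1/3 ↦ 0  <
A = 1, B = 2/3 ↦ 0  <
A = 1, B = 1 ↦ 0  <
So 6 of the 16 assignments meet the threshold.

6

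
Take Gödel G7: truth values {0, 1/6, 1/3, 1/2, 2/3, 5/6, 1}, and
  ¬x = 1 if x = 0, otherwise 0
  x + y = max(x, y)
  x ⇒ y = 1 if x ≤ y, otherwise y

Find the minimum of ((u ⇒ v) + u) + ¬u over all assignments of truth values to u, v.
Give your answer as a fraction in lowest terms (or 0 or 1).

Take u = 1/6, v = 0:
u ⇒ v = 1/6 ⇒ 0 = 0
(u ⇒ v) + u = 0 + 1/6 = 1/6
¬u = ¬1/6 = 0
((u ⇒ v) + u) + ¬u = 1/6 + 0 = 1/6
No assignment yields a value below 1/6, so this is the minimum.

1/6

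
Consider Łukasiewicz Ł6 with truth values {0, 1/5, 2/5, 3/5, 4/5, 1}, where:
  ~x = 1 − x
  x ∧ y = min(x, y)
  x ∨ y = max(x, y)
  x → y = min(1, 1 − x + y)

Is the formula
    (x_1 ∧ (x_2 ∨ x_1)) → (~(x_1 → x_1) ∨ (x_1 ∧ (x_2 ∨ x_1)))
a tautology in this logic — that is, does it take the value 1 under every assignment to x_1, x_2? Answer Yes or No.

Yes

At x_1 = 0, x_2 = 2/5, for instance:
x_2 ∨ x_1 = 2/5 ∨ 0 = 2/5
x_1 ∧ (x_2 ∨ x_1) = 0 ∧ 2/5 = 0
x_1 → x_1 = 0 → 0 = 1
~(x_1 → x_1) = ~1 = 0
~(x_1 → x_1) ∨ (x_1 ∧ (x_2 ∨ x_1)) = 0 ∨ 0 = 0
(x_1 ∧ (x_2 ∨ x_1)) → (~(x_1 → x_1) ∨ (x_1 ∧ (x_2 ∨ x_1))) = 0 → 0 = 1
and checking the remaining 35 assignments likewise gives ≥ 1 in every case.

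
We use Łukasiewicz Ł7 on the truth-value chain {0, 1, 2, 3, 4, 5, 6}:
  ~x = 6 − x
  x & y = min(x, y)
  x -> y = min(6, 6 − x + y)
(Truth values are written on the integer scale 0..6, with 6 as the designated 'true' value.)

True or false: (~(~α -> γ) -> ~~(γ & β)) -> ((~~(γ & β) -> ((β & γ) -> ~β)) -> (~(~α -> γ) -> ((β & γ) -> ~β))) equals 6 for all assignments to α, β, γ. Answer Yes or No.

Yes

At α = 1, β = 6, γ = 1, for instance:
~α = ~1 = 5
~α -> γ = 5 -> 1 = 2
~(~α -> γ) = ~2 = 4
γ & β = 1 & 6 = 1
~(γ & β) = ~1 = 5
~~(γ & β) = ~5 = 1
~(~α -> γ) -> ~~(γ & β) = 4 -> 1 = 3
β & γ = 6 & 1 = 1
~β = ~6 = 0
(β & γ) -> ~β = 1 -> 0 = 5
~~(γ & β) -> ((β & γ) -> ~β) = 1 -> 5 = 6
~(~α -> γ) -> ((β & γ) -> ~β) = 4 -> 5 = 6
(~~(γ & β) -> ((β & γ) -> ~β)) -> (~(~α -> γ) -> ((β & γ) -> ~β)) = 6 -> 6 = 6
(~(~α -> γ) -> ~~(γ & β)) -> ((~~(γ & β) -> ((β & γ) -> ~β)) -> (~(~α -> γ) -> ((β & γ) -> ~β))) = 3 -> 6 = 6
and checking the remaining 342 assignments likewise gives ≥ 6 in every case.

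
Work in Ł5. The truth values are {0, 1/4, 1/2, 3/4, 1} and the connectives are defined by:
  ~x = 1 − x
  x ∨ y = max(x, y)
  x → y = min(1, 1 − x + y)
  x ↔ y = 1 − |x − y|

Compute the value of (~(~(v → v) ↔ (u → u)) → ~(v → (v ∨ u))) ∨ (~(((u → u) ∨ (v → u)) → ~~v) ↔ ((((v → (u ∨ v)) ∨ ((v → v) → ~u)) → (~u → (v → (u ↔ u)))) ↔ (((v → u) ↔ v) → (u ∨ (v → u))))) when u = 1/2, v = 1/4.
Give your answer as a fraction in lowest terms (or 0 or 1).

v → v = 1/4 → 1/4 = 1
~(v → v) = ~1 = 0
u → u = 1/2 → 1/2 = 1
~(v → v) ↔ (u → u) = 0 ↔ 1 = 0
~(~(v → v) ↔ (u → u)) = ~0 = 1
v ∨ u = 1/4 ∨ 1/2 = 1/2
v → (v ∨ u) = 1/4 → 1/2 = 1
~(v → (v ∨ u)) = ~1 = 0
~(~(v → v) ↔ (u → u)) → ~(v → (v ∨ u)) = 1 → 0 = 0
u → u = 1/2 → 1/2 = 1
v → u = 1/4 → 1/2 = 1
(u → u) ∨ (v → u) = 1 ∨ 1 = 1
~v = ~1/4 = 3/4
~~v = ~3/4 = 1/4
((u → u) ∨ (v → u)) → ~~v = 1 → 1/4 = 1/4
~(((u → u) ∨ (v → u)) → ~~v) = ~1/4 = 3/4
u ∨ v = 1/2 ∨ 1/4 = 1/2
v → (u ∨ v) = 1/4 → 1/2 = 1
v → v = 1/4 → 1/4 = 1
~u = ~1/2 = 1/2
(v → v) → ~u = 1 → 1/2 = 1/2
(v → (u ∨ v)) ∨ ((v → v) → ~u) = 1 ∨ 1/2 = 1
~u = ~1/2 = 1/2
u ↔ u = 1/2 ↔ 1/2 = 1
v → (u ↔ u) = 1/4 → 1 = 1
~u → (v → (u ↔ u)) = 1/2 → 1 = 1
((v → (u ∨ v)) ∨ ((v → v) → ~u)) → (~u → (v → (u ↔ u))) = 1 → 1 = 1
v → u = 1/4 → 1/2 = 1
(v → u) ↔ v = 1 ↔ 1/4 = 1/4
v → u = 1/4 → 1/2 = 1
u ∨ (v → u) = 1/2 ∨ 1 = 1
((v → u) ↔ v) → (u ∨ (v → u)) = 1/4 → 1 = 1
(((v → (u ∨ v)) ∨ ((v → v) → ~u)) → (~u → (v → (u ↔ u)))) ↔ (((v → u) ↔ v) → (u ∨ (v → u))) = 1 ↔ 1 = 1
~(((u → u) ∨ (v → u)) → ~~v) ↔ ((((v → (u ∨ v)) ∨ ((v → v) → ~u)) → (~u → (v → (u ↔ u)))) ↔ (((v → u) ↔ v) → (u ∨ (v → u)))) = 3/4 ↔ 1 = 3/4
(~(~(v → v) ↔ (u → u)) → ~(v → (v ∨ u))) ∨ (~(((u → u) ∨ (v → u)) → ~~v) ↔ ((((v → (u ∨ v)) ∨ ((v → v) → ~u)) → (~u → (v → (u ↔ u)))) ↔ (((v → u) ↔ v) → (u ∨ (v → u))))) = 0 ∨ 3/4 = 3/4

3/4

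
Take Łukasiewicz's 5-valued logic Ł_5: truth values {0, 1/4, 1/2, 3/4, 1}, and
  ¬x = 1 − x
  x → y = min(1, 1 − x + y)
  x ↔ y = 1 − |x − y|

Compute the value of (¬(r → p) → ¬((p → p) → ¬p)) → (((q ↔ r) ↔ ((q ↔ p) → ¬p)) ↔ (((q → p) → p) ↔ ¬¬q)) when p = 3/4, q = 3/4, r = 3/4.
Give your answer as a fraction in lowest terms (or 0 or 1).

1/4

r → p = 3/4 → 3/4 = 1
¬(r → p) = ¬1 = 0
p → p = 3/4 → 3/4 = 1
¬p = ¬3/4 = 1/4
(p → p) → ¬p = 1 → 1/4 = 1/4
¬((p → p) → ¬p) = ¬1/4 = 3/4
¬(r → p) → ¬((p → p) → ¬p) = 0 → 3/4 = 1
q ↔ r = 3/4 ↔ 3/4 = 1
q ↔ p = 3/4 ↔ 3/4 = 1
¬p = ¬3/4 = 1/4
(q ↔ p) → ¬p = 1 → 1/4 = 1/4
(q ↔ r) ↔ ((q ↔ p) → ¬p) = 1 ↔ 1/4 = 1/4
q → p = 3/4 → 3/4 = 1
(q → p) → p = 1 → 3/4 = 3/4
¬q = ¬3/4 = 1/4
¬¬q = ¬1/4 = 3/4
((q → p) → p) ↔ ¬¬q = 3/4 ↔ 3/4 = 1
((q ↔ r) ↔ ((q ↔ p) → ¬p)) ↔ (((q → p) → p) ↔ ¬¬q) = 1/4 ↔ 1 = 1/4
(¬(r → p) → ¬((p → p) → ¬p)) → (((q ↔ r) ↔ ((q ↔ p) → ¬p)) ↔ (((q → p) → p) ↔ ¬¬q)) = 1 → 1/4 = 1/4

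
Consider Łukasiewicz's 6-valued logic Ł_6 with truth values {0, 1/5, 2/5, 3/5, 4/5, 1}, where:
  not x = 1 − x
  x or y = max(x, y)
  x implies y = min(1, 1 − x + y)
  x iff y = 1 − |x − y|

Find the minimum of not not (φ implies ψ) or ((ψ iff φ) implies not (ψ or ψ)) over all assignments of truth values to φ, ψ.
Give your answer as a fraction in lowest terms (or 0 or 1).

Take φ = 3/5, ψ = 2/5:
φ implies ψ = 3/5 implies 2/5 = 4/5
not (φ implies ψ) = not 4/5 = 1/5
not not (φ implies ψ) = not 1/5 = 4/5
ψ iff φ = 2/5 iff 3/5 = 4/5
ψ or ψ = 2/5 or 2/5 = 2/5
not (ψ or ψ) = not 2/5 = 3/5
(ψ iff φ) implies not (ψ or ψ) = 4/5 implies 3/5 = 4/5
not not (φ implies ψ) or ((ψ iff φ) implies not (ψ or ψ)) = 4/5 or 4/5 = 4/5
No assignment yields a value below 4/5, so this is the minimum.

4/5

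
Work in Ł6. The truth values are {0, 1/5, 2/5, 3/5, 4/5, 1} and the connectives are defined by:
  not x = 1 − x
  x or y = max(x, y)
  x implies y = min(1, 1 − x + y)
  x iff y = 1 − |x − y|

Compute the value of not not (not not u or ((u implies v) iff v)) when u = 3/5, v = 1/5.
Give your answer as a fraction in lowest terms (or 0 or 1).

3/5

not u = not 3/5 = 2/5
not not u = not 2/5 = 3/5
u implies v = 3/5 implies 1/5 = 3/5
(u implies v) iff v = 3/5 iff 1/5 = 3/5
not not u or ((u implies v) iff v) = 3/5 or 3/5 = 3/5
not (not not u or ((u implies v) iff v)) = not 3/5 = 2/5
not not (not not u or ((u implies v) iff v)) = not 2/5 = 3/5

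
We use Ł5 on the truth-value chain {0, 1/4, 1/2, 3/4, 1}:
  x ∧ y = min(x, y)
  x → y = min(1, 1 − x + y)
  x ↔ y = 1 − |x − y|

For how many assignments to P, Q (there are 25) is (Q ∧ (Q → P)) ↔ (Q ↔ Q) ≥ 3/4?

value 1: 1 assignment (counts)
value 3/4: 4 assignments (counts)
value 1/2: 7 assignments
value 1/4: 7 assignments
value 0: 6 assignments
So 5 of the 25 assignments meet the threshold.

5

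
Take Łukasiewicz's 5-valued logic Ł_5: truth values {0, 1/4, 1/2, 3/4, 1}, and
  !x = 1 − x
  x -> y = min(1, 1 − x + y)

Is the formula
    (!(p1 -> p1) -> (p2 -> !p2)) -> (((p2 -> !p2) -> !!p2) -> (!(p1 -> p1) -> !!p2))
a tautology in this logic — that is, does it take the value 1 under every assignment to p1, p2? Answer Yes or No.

At p1 = 1/4, p2 = 1/4, for instance:
p1 -> p1 = 1/4 -> 1/4 = 1
!(p1 -> p1) = !1 = 0
!p2 = !1/4 = 3/4
p2 -> !p2 = 1/4 -> 3/4 = 1
!(p1 -> p1) -> (p2 -> !p2) = 0 -> 1 = 1
!p2 = !1/4 = 3/4
!!p2 = !3/4 = 1/4
(p2 -> !p2) -> !!p2 = 1 -> 1/4 = 1/4
!(p1 -> p1) -> !!p2 = 0 -> 1/4 = 1
((p2 -> !p2) -> !!p2) -> (!(p1 -> p1) -> !!p2) = 1/4 -> 1 = 1
(!(p1 -> p1) -> (p2 -> !p2)) -> (((p2 -> !p2) -> !!p2) -> (!(p1 -> p1) -> !!p2)) = 1 -> 1 = 1
and checking the remaining 24 assignments likewise gives ≥ 1 in every case.

Yes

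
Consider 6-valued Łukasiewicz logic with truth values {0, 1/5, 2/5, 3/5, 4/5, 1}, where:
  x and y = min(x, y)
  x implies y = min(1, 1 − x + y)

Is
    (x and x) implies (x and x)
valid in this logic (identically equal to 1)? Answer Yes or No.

x = 0 ↦ 1
x = 1/5 ↦ 1
x = 2/5 ↦ 1
x = 3/5 ↦ 1
x = 4/5 ↦ 1
x = 1 ↦ 1
Every assignment gives a value ≥ 1.

Yes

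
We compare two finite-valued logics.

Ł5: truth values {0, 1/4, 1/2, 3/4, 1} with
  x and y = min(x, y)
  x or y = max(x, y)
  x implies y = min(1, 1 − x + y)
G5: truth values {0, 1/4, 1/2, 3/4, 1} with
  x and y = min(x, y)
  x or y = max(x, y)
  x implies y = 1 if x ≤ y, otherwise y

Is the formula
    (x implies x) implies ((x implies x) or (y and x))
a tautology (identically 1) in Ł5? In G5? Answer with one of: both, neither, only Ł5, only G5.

both

In Ł5: every assignment gives 1 — tautology.
In G5: every assignment gives 1 — tautology.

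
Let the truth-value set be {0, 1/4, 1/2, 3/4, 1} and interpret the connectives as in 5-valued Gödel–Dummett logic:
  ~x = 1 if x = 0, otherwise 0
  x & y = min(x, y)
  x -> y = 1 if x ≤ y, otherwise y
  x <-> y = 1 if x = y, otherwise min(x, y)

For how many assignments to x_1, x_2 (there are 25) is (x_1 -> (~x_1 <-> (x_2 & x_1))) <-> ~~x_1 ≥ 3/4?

value 1: 4 assignments (counts)
value 0: 21 assignments
So 4 of the 25 assignments meet the threshold.

4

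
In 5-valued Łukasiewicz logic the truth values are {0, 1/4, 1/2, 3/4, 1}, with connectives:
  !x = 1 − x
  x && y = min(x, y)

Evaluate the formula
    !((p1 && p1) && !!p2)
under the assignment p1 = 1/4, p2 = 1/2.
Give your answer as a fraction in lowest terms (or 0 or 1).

p1 && p1 = 1/4 && 1/4 = 1/4
!p2 = !1/2 = 1/2
!!p2 = !1/2 = 1/2
(p1 && p1) && !!p2 = 1/4 && 1/2 = 1/4
!((p1 && p1) && !!p2) = !1/4 = 3/4

3/4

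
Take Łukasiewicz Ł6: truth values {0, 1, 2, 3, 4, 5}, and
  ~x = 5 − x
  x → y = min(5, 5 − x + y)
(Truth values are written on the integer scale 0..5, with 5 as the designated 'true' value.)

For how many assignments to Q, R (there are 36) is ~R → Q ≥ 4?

26

value 5: 21 assignments (counts)
value 4: 5 assignments (counts)
value 3: 4 assignments
value 2: 3 assignments
value 1: 2 assignments
value 0: 1 assignment
So 26 of the 36 assignments meet the threshold.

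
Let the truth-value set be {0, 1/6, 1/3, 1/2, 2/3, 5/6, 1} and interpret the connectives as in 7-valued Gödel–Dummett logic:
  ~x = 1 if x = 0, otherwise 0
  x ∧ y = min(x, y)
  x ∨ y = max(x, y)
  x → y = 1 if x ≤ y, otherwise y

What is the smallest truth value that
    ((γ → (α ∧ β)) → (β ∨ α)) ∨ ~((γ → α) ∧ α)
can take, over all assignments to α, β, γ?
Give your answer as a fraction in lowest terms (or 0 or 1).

Take α = 1/6, β = 0, γ = 0:
α ∧ β = 1/6 ∧ 0 = 0
γ → (α ∧ β) = 0 → 0 = 1
β ∨ α = 0 ∨ 1/6 = 1/6
(γ → (α ∧ β)) → (β ∨ α) = 1 → 1/6 = 1/6
γ → α = 0 → 1/6 = 1
(γ → α) ∧ α = 1 ∧ 1/6 = 1/6
~((γ → α) ∧ α) = ~1/6 = 0
((γ → (α ∧ β)) → (β ∨ α)) ∨ ~((γ → α) ∧ α) = 1/6 ∨ 0 = 1/6
No assignment yields a value below 1/6, so this is the minimum.

1/6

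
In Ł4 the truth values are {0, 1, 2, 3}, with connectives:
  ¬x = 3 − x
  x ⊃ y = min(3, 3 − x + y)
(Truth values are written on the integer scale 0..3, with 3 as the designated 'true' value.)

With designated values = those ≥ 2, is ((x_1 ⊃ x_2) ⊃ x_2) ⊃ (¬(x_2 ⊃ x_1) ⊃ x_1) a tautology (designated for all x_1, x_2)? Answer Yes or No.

Counterexample: take x_1 = 0, x_2 = 3.
x_1 ⊃ x_2 = 0 ⊃ 3 = 3
(x_1 ⊃ x_2) ⊃ x_2 = 3 ⊃ 3 = 3
x_2 ⊃ x_1 = 3 ⊃ 0 = 0
¬(x_2 ⊃ x_1) = ¬0 = 3
¬(x_2 ⊃ x_1) ⊃ x_1 = 3 ⊃ 0 = 0
((x_1 ⊃ x_2) ⊃ x_2) ⊃ (¬(x_2 ⊃ x_1) ⊃ x_1) = 3 ⊃ 0 = 0
This gives 0, which is below 2.

No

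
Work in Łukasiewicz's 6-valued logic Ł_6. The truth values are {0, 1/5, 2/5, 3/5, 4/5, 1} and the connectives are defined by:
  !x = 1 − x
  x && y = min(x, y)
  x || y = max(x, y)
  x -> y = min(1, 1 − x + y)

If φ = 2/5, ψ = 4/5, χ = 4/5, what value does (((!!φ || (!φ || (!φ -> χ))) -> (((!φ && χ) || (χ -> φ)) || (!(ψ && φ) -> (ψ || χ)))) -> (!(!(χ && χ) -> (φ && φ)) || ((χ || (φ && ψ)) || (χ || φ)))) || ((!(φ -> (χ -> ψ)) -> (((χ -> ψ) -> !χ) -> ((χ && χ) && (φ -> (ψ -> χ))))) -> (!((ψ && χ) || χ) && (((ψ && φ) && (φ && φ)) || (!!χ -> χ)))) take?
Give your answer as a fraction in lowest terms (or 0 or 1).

4/5

!φ = !2/5 = 3/5
!!φ = !3/5 = 2/5
!φ = !2/5 = 3/5
!φ = !2/5 = 3/5
!φ -> χ = 3/5 -> 4/5 = 1
!φ || (!φ -> χ) = 3/5 || 1 = 1
!!φ || (!φ || (!φ -> χ)) = 2/5 || 1 = 1
!φ = !2/5 = 3/5
!φ && χ = 3/5 && 4/5 = 3/5
χ -> φ = 4/5 -> 2/5 = 3/5
(!φ && χ) || (χ -> φ) = 3/5 || 3/5 = 3/5
ψ && φ = 4/5 && 2/5 = 2/5
!(ψ && φ) = !2/5 = 3/5
ψ || χ = 4/5 || 4/5 = 4/5
!(ψ && φ) -> (ψ || χ) = 3/5 -> 4/5 = 1
((!φ && χ) || (χ -> φ)) || (!(ψ && φ) -> (ψ || χ)) = 3/5 || 1 = 1
(!!φ || (!φ || (!φ -> χ))) -> (((!φ && χ) || (χ -> φ)) || (!(ψ && φ) -> (ψ || χ))) = 1 -> 1 = 1
χ && χ = 4/5 && 4/5 = 4/5
!(χ && χ) = !4/5 = 1/5
φ && φ = 2/5 && 2/5 = 2/5
!(χ && χ) -> (φ && φ) = 1/5 -> 2/5 = 1
!(!(χ && χ) -> (φ && φ)) = !1 = 0
φ && ψ = 2/5 && 4/5 = 2/5
χ || (φ && ψ) = 4/5 || 2/5 = 4/5
χ || φ = 4/5 || 2/5 = 4/5
(χ || (φ && ψ)) || (χ || φ) = 4/5 || 4/5 = 4/5
!(!(χ && χ) -> (φ && φ)) || ((χ || (φ && ψ)) || (χ || φ)) = 0 || 4/5 = 4/5
((!!φ || (!φ || (!φ -> χ))) -> (((!φ && χ) || (χ -> φ)) || (!(ψ && φ) -> (ψ || χ)))) -> (!(!(χ && χ) -> (φ && φ)) || ((χ || (φ && ψ)) || (χ || φ))) = 1 -> 4/5 = 4/5
χ -> ψ = 4/5 -> 4/5 = 1
φ -> (χ -> ψ) = 2/5 -> 1 = 1
!(φ -> (χ -> ψ)) = !1 = 0
χ -> ψ = 4/5 -> 4/5 = 1
!χ = !4/5 = 1/5
(χ -> ψ) -> !χ = 1 -> 1/5 = 1/5
χ && χ = 4/5 && 4/5 = 4/5
ψ -> χ = 4/5 -> 4/5 = 1
φ -> (ψ -> χ) = 2/5 -> 1 = 1
(χ && χ) && (φ -> (ψ -> χ)) = 4/5 && 1 = 4/5
((χ -> ψ) -> !χ) -> ((χ && χ) && (φ -> (ψ -> χ))) = 1/5 -> 4/5 = 1
!(φ -> (χ -> ψ)) -> (((χ -> ψ) -> !χ) -> ((χ && χ) && (φ -> (ψ -> χ)))) = 0 -> 1 = 1
ψ && χ = 4/5 && 4/5 = 4/5
(ψ && χ) || χ = 4/5 || 4/5 = 4/5
!((ψ && χ) || χ) = !4/5 = 1/5
ψ && φ = 4/5 && 2/5 = 2/5
φ && φ = 2/5 && 2/5 = 2/5
(ψ && φ) && (φ && φ) = 2/5 && 2/5 = 2/5
!χ = !4/5 = 1/5
!!χ = !1/5 = 4/5
!!χ -> χ = 4/5 -> 4/5 = 1
((ψ && φ) && (φ && φ)) || (!!χ -> χ) = 2/5 || 1 = 1
!((ψ && χ) || χ) && (((ψ && φ) && (φ && φ)) || (!!χ -> χ)) = 1/5 && 1 = 1/5
(!(φ -> (χ -> ψ)) -> (((χ -> ψ) -> !χ) -> ((χ && χ) && (φ -> (ψ -> χ))))) -> (!((ψ && χ) || χ) && (((ψ && φ) && (φ && φ)) || (!!χ -> χ))) = 1 -> 1/5 = 1/5
(((!!φ || (!φ || (!φ -> χ))) -> (((!φ && χ) || (χ -> φ)) || (!(ψ && φ) -> (ψ || χ)))) -> (!(!(χ && χ) -> (φ && φ)) || ((χ || (φ && ψ)) || (χ || φ)))) || ((!(φ -> (χ -> ψ)) -> (((χ -> ψ) -> !χ) -> ((χ && χ) && (φ -> (ψ -> χ))))) -> (!((ψ && χ) || χ) && (((ψ && φ) && (φ && φ)) || (!!χ -> χ)))) = 4/5 || 1/5 = 4/5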